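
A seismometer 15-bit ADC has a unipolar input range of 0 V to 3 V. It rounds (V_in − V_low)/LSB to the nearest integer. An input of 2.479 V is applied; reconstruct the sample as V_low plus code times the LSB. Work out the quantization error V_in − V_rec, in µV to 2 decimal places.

One LSB is 3 V / 32768 = 91.55 µV.
(2.479 − 0)/9.15527e-05 = 27077.2907; round gives code 27077.
V_rec = 0 + 27077·9.15527e-05 = 2.4789734 V.
Error = 2.479 − 2.4789734 = 2.66113e-05 V = 26.61 µV.

26.61 µV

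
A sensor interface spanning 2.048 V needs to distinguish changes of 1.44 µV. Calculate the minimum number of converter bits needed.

21 bits

Number of steps required ≥ 2.048 V / 1.44 µV = 1422222.22.
Need 2^N ≥ 1422222.22; 2^20 = 1048576, 2^21 = 2097152.
Minimum N = 21.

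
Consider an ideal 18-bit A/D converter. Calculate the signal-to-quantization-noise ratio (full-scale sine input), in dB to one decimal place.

SNR ≈ 6.02·N + 1.76 dB = 6.02·18 + 1.76 = 110.12 dB.

110.1 dB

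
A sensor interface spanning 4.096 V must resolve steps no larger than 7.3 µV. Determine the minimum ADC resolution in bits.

20 bits

Number of steps required ≥ 4.096 V / 7.3 µV = 561095.89.
Need 2^N ≥ 561095.89; 2^19 = 524288, 2^20 = 1048576.
Minimum N = 20.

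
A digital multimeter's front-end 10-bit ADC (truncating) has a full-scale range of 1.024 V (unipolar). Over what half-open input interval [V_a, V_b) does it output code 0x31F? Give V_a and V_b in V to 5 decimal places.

LSB = 1.024/2^10 = 1.000 mV.
Code 0x31F = 799 decimal.
V_a = V_low + 799·LSB = 0.799 V; V_b = V_low + 800·LSB = 0.8 V.

[0.79900 V, 0.80000 V)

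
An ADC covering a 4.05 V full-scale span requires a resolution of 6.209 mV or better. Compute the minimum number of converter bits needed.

Number of steps required ≥ 4.05 V / 6.209 mV = 652.28.
Need 2^N ≥ 652.28; 2^9 = 512, 2^10 = 1024.
Minimum N = 10.

10 bits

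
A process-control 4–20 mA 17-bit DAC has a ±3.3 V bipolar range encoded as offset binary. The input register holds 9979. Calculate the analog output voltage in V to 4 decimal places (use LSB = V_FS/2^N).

LSB = 6.6 V / 2^17 = 50.35 µV.
V_out = (−3.3) + 9979 × 5.0354e-05 V = -2.79752 V.

-2.7975 V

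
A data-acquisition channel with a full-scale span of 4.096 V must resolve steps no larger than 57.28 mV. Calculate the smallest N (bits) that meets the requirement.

Number of steps required ≥ 4.096 V / 57.28 mV = 71.51.
Need 2^N ≥ 71.51; 2^6 = 64, 2^7 = 128.
Minimum N = 7.

7 bits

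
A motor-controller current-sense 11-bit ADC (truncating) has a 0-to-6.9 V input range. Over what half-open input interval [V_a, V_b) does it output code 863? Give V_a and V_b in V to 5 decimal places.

[2.90757 V, 2.91094 V)

LSB = 6.9/2^11 = 3.369 mV.
V_a = V_low + 863·LSB = 2.90757 V; V_b = V_low + 864·LSB = 2.91094 V.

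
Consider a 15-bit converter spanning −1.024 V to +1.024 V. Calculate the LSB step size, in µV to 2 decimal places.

62.50 µV

Full-scale span = 2.048 V.
LSB = 2.048 / 2^15 = 2.048 / 32768 = 6.25e-05 V = 62.50 µV.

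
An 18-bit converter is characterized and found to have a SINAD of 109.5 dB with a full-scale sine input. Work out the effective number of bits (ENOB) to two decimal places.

ENOB = (SINAD − 1.76) / 6.02 = (109.5 − 1.76)/6.02 = 17.897.

17.90 bits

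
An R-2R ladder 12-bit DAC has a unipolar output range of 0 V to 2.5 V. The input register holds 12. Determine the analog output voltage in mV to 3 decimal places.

LSB = 2.5 V / 2^12 = 0.610 mV.
V_out = 0 + 12 × 0.000610352 V = 0.00732422 V.
= 7.324 mV.

7.324 mV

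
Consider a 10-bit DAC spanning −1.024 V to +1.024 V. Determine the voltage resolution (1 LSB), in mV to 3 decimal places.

2.000 mV

Full-scale span = 2.048 V.
LSB = 2.048 / 2^10 = 2.048 / 1024 = 0.002 V = 2.000 mV.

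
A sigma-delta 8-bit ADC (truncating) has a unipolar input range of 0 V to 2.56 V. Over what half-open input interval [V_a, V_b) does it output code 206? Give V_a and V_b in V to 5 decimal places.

[2.06000 V, 2.07000 V)

LSB = 2.56/2^8 = 10.000 mV.
V_a = V_low + 206·LSB = 2.06 V; V_b = V_low + 207·LSB = 2.07 V.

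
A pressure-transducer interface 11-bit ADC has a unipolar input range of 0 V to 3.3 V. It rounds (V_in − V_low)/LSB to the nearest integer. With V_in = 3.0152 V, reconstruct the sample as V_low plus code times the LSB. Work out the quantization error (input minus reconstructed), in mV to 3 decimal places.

0.405 mV

Step size: 3.3 V ÷ 2^11 = 1.611 mV.
(3.0152 − 0)/0.00161133 = 1871.2514; round gives code 1871.
V_rec = 0 + 1871·0.00161133 = 3.0147949 V.
V_in − V_rec = 0.000405078 V = 0.405 mV.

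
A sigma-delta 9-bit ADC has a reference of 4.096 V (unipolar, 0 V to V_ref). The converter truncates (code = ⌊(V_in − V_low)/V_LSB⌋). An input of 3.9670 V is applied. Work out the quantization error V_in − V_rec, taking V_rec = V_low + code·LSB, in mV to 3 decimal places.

One LSB is 4.096 V / 512 = 8.000 mV.
(V_in − V_low)/LSB = (3.9670 − 0)/0.008 = 495.8750 → code 495 (floor).
Reconstructed: 3.96 V.
Error = 3.9670 − 3.96 = 0.007 V = 7.000 mV.

7.000 mV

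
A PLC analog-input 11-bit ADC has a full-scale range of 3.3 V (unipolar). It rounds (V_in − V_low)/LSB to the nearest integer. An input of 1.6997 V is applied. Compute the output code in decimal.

With 2048 levels over 3.3 V, one step is 1.611 mV.
(1.6997 − 0) / 0.00161133 = 1054.844 LSBs.
round(1054.844) = 1055.

code 1055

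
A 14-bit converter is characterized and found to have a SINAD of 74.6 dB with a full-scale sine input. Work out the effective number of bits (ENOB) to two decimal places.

ENOB = (SINAD − 1.76) / 6.02 = (74.6 − 1.76)/6.02 = 12.100.

12.10 bits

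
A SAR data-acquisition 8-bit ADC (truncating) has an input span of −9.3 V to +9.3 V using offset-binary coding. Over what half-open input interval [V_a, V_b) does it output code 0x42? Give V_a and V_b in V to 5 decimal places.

LSB = 18.6/2^8 = 72.656 mV.
Code 0x42 = 66 decimal.
V_a = V_low + 66·LSB = -4.50469 V; V_b = V_low + 67·LSB = -4.43203 V.

[-4.50469 V, -4.43203 V)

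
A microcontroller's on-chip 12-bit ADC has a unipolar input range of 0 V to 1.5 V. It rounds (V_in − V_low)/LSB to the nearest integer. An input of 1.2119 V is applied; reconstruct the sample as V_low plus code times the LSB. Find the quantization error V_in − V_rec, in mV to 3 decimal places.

0.108 mV

LSB = 1.5/2^12 = 366.21 µV.
(1.2119 − 0)/0.000366211 = 3309.2949; round gives code 3309.
Code 3309 maps back to 0 + 3309×0.000366211 V = 1.211792 V.
Difference: 0.000108008 V → 0.108 mV.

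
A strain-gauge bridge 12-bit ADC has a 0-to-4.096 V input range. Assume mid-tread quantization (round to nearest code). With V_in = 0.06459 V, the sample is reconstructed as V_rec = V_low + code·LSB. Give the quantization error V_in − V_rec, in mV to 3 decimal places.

-0.410 mV

LSB = 4.096/2^12 = 1.000 mV.
(0.06459 − 0)/0.001 = 64.5900; round gives code 65.
Reconstructed: 0.065 V.
V_in − V_rec = -0.00041 V = -0.410 mV.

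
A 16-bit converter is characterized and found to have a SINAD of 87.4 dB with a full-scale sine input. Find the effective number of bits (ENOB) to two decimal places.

ENOB = (SINAD − 1.76) / 6.02 = (87.4 − 1.76)/6.02 = 14.226.

14.23 bits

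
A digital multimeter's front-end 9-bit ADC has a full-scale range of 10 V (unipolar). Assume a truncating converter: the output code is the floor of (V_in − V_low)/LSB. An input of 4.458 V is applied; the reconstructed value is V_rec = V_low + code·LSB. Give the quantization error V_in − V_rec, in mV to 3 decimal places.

One LSB is 10 V / 512 = 19.531 mV.
Scaled input = 228.2496 LSBs, so code = 228.
Code 228 maps back to 0 + 228×0.0195312 V = 4.453125 V.
V_in − V_rec = 0.004875 V = 4.875 mV.

4.875 mV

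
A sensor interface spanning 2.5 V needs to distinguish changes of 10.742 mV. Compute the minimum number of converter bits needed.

8 bits

Number of steps required ≥ 2.5 V / 10.742 mV = 232.73.
Need 2^N ≥ 232.73; 2^7 = 128, 2^8 = 256.
Minimum N = 8.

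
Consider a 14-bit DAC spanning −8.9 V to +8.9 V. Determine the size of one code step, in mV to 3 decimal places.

Full-scale span = 17.8 V.
LSB = 17.8 / 2^14 = 17.8 / 16384 = 0.00108643 V = 1.086 mV.

1.086 mV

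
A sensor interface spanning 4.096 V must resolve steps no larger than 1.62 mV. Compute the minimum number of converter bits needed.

12 bits

Number of steps required ≥ 4.096 V / 1.62 mV = 2528.40.
Need 2^N ≥ 2528.40; 2^11 = 2048, 2^12 = 4096.
Minimum N = 12.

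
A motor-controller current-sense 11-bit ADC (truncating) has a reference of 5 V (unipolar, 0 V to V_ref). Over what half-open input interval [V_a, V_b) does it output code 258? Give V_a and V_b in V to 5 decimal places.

LSB = 5/2^11 = 2.441 mV.
V_a = V_low + 258·LSB = 0.629883 V; V_b = V_low + 259·LSB = 0.632324 V.

[0.62988 V, 0.63232 V)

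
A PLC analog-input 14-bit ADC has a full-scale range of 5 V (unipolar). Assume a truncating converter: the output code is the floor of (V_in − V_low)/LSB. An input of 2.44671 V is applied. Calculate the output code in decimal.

code 8017

With 16384 levels over 5 V, one step is 305.18 µV.
(2.44671 − 0) / 0.000305176 = 8017.379 LSBs.
⌊·⌋(8017.379) = 8017.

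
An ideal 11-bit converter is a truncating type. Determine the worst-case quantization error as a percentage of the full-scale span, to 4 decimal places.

0.0488 %

Truncating → worst-case error = 1 LSB = V_FS/2^11, so 100/2048 = 0.0488281 % of full scale.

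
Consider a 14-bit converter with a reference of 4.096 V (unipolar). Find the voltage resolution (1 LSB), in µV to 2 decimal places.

Full-scale span = 4.096 V.
LSB = 4.096 / 2^14 = 4.096 / 16384 = 0.00025 V = 250.00 µV.

250.00 µV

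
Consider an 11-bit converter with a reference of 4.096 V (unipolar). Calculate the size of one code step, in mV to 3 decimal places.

Full-scale span = 4.096 V.
LSB = 4.096 / 2^11 = 4.096 / 2048 = 0.002 V = 2.000 mV.

2.000 mV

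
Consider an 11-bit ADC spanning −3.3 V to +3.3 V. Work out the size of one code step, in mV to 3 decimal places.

Full-scale span = 6.6 V.
LSB = 6.6 / 2^11 = 6.6 / 2048 = 0.00322266 V = 3.223 mV.

3.223 mV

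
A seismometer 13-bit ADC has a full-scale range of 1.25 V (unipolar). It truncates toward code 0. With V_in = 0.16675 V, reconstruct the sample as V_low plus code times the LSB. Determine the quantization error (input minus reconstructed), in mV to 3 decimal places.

LSB = 1.25/2^13 = 152.59 µV.
Scaled input = 1092.8128 LSBs, so code = 1092.
Reconstructed: 0.16662598 V.
Error = 0.16675 − 0.16662598 = 0.000124023 V = 0.124 mV.

0.124 mV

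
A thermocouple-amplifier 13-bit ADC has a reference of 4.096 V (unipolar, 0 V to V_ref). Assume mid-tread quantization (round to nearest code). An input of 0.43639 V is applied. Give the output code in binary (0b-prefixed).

code 0b1101101001 (decimal 873)

With 8192 levels over 4.096 V, one step is 0.500 mV.
(0.43639 − 0) / 0.0005 = 872.780 LSBs.
So the output code is 873.
In binary (0b-prefixed): 0b1101101001.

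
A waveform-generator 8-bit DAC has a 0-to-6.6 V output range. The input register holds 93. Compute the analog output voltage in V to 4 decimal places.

2.3977 V

LSB = 6.6 V / 2^8 = 25.781 mV.
V_out = 0 + 93 × 0.0257812 V = 2.39766 V.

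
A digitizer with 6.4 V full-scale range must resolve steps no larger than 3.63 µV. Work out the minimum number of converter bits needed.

Number of steps required ≥ 6.4 V / 3.63 µV = 1763085.40.
Need 2^N ≥ 1763085.40; 2^20 = 1048576, 2^21 = 2097152.
Minimum N = 21.

21 bits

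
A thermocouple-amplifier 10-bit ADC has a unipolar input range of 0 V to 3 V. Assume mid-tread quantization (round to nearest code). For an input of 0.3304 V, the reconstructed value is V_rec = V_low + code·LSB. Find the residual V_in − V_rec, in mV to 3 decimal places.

-0.655 mV

Step size: 3 V ÷ 2^10 = 2.930 mV.
(V_in − V_low)/LSB = (0.3304 − 0)/0.00292969 = 112.7765 → code 113 (round).
Code 113 maps back to 0 + 113×0.00292969 V = 0.33105469 V.
V_in − V_rec = -0.000654687 V = -0.655 mV.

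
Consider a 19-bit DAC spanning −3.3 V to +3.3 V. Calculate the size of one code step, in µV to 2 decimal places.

12.59 µV

Full-scale span = 6.6 V.
LSB = 6.6 / 2^19 = 6.6 / 524288 = 1.25885e-05 V = 12.59 µV.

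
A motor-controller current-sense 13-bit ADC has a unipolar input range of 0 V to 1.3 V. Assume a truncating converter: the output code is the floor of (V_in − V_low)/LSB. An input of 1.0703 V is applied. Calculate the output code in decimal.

code 6744

Full-scale span = 1.3 V; LSB = 1.3/2^13 = 158.69 µV.
(V_in − V_low)/LSB = (1.0703 − 0) / 0.000158691 = 6744.537.
⌊·⌋(6744.537) = 6744.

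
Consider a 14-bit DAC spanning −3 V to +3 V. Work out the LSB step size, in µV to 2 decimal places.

Full-scale span = 6 V.
LSB = 6 / 2^14 = 6 / 16384 = 0.000366211 V = 366.21 µV.

366.21 µV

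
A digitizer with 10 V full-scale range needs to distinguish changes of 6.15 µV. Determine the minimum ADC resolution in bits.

21 bits

Number of steps required ≥ 10 V / 6.15 µV = 1626016.26.
Need 2^N ≥ 1626016.26; 2^20 = 1048576, 2^21 = 2097152.
Minimum N = 21.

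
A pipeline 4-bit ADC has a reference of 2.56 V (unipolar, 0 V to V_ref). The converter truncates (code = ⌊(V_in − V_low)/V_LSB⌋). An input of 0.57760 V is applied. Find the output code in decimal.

Full-scale span = 2.56 V; LSB = 2.56/2^4 = 160.000 mV.
(0.57760 − 0) / 0.16 = 3.610 LSBs.
Floor → code 3.

code 3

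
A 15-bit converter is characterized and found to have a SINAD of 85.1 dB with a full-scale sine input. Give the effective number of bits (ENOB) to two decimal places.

13.84 bits

ENOB = (SINAD − 1.76) / 6.02 = (85.1 − 1.76)/6.02 = 13.844.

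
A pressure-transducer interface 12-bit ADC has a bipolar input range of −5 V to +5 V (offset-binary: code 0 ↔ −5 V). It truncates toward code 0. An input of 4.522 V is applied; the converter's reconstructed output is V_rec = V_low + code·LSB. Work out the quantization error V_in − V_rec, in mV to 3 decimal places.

One LSB is 10 V / 4096 = 2.441 mV.
(V_in − V_low)/LSB = (4.522 − (−5))/0.00244141 = 3900.2112 → code 3900 (floor).
V_rec = (−5) + 3900·0.00244141 = 4.5214844 V.
Error = 4.522 − 4.5214844 = 0.000515625 V = 0.516 mV.

0.516 mV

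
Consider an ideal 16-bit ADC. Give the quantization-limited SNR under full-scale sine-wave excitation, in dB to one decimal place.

SNR ≈ 6.02·N + 1.76 dB = 6.02·16 + 1.76 = 98.08 dB.

98.1 dB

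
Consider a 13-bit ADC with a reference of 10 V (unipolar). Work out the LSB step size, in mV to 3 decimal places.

1.221 mV

Full-scale span = 10 V.
LSB = 10 / 2^13 = 10 / 8192 = 0.0012207 V = 1.221 mV.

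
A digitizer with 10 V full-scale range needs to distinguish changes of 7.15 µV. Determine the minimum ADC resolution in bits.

21 bits

Number of steps required ≥ 10 V / 7.15 µV = 1398601.40.
Need 2^N ≥ 1398601.40; 2^20 = 1048576, 2^21 = 2097152.
Minimum N = 21.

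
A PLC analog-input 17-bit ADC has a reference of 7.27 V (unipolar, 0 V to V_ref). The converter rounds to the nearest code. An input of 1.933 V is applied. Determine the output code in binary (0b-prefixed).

Full-scale span = 7.27 V; LSB = 7.27/2^17 = 55.47 µV.
(V_in − V_low)/LSB = (1.933 − 0) / 5.54657e-05 = 34850.368.
round(34850.368) = 34850.
In binary (0b-prefixed): 0b1000100000100010.

code 0b1000100000100010 (decimal 34850)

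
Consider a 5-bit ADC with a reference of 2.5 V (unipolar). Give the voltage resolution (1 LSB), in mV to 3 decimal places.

78.125 mV

Full-scale span = 2.5 V.
LSB = 2.5 / 2^5 = 2.5 / 32 = 0.078125 V = 78.125 mV.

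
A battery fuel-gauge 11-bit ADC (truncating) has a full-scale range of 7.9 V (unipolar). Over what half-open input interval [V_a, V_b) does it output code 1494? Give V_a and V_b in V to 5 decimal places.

[5.76299 V, 5.76685 V)

LSB = 7.9/2^11 = 3.857 mV.
V_a = V_low + 1494·LSB = 5.76299 V; V_b = V_low + 1495·LSB = 5.76685 V.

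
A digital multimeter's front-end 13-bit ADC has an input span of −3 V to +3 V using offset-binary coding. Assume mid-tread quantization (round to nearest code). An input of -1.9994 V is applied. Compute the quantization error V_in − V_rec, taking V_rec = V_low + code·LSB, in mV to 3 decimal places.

0.112 mV

LSB = 6/2^13 = 0.732 mV.
(-1.9994 − (−3))/0.000732422 = 1366.1525; round gives code 1366.
V_rec = (−3) + 1366·0.000732422 = -1.9995117 V.
Difference: 0.000111719 V → 0.112 mV.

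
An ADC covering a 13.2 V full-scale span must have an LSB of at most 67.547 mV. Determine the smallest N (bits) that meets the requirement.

Number of steps required ≥ 13.2 V / 67.547 mV = 195.42.
Need 2^N ≥ 195.42; 2^7 = 128, 2^8 = 256.
Minimum N = 8.

8 bits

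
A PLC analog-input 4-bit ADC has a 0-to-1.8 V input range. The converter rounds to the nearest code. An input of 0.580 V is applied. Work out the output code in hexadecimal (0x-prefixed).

code 0x5 (decimal 5)

With 16 levels over 1.8 V, one step is 112.500 mV.
Input sits at 5.156 steps above V_low.
round(5.156) = 5.
In hexadecimal (0x-prefixed): 0x5.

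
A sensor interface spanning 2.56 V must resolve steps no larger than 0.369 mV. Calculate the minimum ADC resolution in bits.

13 bits

Number of steps required ≥ 2.56 V / 0.369 mV = 6937.67.
Need 2^N ≥ 6937.67; 2^12 = 4096, 2^13 = 8192.
Minimum N = 13.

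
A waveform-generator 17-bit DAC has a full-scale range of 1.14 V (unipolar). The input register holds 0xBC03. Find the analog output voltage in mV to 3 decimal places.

LSB = 1.14 V / 2^17 = 8.70 µV.
Code 0xBC03 = 48131 decimal.
V_out = 0 + 48131 × 8.69751e-06 V = 0.41862 V.
= 418.620 mV.

418.620 mV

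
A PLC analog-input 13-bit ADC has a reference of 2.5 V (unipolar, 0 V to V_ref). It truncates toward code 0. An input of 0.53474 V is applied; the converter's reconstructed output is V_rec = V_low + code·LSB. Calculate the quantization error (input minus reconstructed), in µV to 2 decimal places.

72.03 µV

Step size: 2.5 V ÷ 2^13 = 305.18 µV.
(0.53474 − 0)/0.000305176 = 1752.2360; ⌊·⌋ gives code 1752.
V_rec = 0 + 1752·0.000305176 = 0.53466797 V.
Difference: 7.20313e-05 V → 72.03 µV.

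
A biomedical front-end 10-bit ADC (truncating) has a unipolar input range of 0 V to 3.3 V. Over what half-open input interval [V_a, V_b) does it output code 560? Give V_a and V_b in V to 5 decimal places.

[1.80469 V, 1.80791 V)

LSB = 3.3/2^10 = 3.223 mV.
V_a = V_low + 560·LSB = 1.80469 V; V_b = V_low + 561·LSB = 1.80791 V.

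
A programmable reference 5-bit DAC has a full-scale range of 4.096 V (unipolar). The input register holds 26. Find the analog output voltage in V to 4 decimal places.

3.3280 V

LSB = 4.096 V / 2^5 = 128.000 mV.
V_out = 0 + 26 × 0.128 V = 3.328 V.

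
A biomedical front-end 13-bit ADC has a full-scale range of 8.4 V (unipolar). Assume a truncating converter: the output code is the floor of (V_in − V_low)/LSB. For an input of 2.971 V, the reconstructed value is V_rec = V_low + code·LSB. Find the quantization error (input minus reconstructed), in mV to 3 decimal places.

0.443 mV

Step size: 8.4 V ÷ 2^13 = 1.025 mV.
(V_in − V_low)/LSB = (2.971 − 0)/0.00102539 = 2897.4324 → code 2897 (floor).
Code 2897 maps back to 0 + 2897×0.00102539 V = 2.9705566 V.
Difference: 0.000443359 V → 0.443 mV.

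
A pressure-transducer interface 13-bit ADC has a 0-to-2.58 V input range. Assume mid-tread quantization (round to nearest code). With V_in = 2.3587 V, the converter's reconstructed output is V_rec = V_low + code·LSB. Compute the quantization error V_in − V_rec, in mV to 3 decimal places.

0.104 mV

LSB = 2.58/2^13 = 314.94 µV.
Scaled input = 7489.3296 LSBs, so code = 7489.
V_rec = 0 + 7489·0.000314941 = 2.3585962 V.
V_in − V_rec = 0.000103809 V = 0.104 mV.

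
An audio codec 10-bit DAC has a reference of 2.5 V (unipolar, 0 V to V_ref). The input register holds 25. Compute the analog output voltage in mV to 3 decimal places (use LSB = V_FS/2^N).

61.035 mV

LSB = 2.5 V / 2^10 = 2.441 mV.
V_out = 0 + 25 × 0.00244141 V = 0.0610352 V.
= 61.035 mV.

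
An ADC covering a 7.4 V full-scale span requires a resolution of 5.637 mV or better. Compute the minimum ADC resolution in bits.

Number of steps required ≥ 7.4 V / 5.637 mV = 1312.76.
Need 2^N ≥ 1312.76; 2^10 = 1024, 2^11 = 2048.
Minimum N = 11.

11 bits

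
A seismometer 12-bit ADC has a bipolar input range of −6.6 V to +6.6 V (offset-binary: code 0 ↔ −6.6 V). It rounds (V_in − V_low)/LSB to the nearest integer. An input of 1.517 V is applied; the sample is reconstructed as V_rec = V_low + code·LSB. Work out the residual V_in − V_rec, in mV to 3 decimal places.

Step size: 13.2 V ÷ 2^12 = 3.223 mV.
(V_in − V_low)/LSB = (1.517 − (−6.6))/0.00322266 = 2518.7297 → code 2519 (round).
Reconstructed: 1.5178711 V.
Difference: -0.000871094 V → -0.871 mV.

-0.871 mV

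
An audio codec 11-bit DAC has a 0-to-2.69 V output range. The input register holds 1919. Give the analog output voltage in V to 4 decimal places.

LSB = 2.69 V / 2^11 = 1.313 mV.
V_out = 0 + 1919 × 0.00131348 V = 2.52056 V.

2.5206 V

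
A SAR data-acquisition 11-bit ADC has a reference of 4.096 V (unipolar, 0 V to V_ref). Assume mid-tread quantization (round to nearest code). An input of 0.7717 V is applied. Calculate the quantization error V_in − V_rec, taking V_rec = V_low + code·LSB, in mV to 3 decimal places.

LSB = 4.096/2^11 = 2.000 mV.
Scaled input = 385.8500 LSBs, so code = 386.
Code 386 maps back to 0 + 386×0.002 V = 0.772 V.
Difference: -0.0003 V → -0.300 mV.

-0.300 mV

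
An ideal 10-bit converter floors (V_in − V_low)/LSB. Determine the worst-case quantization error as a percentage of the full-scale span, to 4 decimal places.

0.0977 %

Truncating → worst-case error = 1 LSB = V_FS/2^10, so 100/1024 = 0.0976562 % of full scale.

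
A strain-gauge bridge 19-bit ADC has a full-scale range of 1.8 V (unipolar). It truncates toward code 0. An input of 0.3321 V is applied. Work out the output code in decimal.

With 524288 levels over 1.8 V, one step is 3.43 µV.
Input sits at 96731.136 steps above V_low.
Floor → code 96731.

code 96731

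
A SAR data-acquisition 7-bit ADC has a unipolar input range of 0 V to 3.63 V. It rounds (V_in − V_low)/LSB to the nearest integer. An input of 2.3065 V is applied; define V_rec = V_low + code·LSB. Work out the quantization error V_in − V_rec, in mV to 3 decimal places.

One LSB is 3.63 V / 128 = 28.359 mV.
(V_in − V_low)/LSB = (2.3065 − 0)/0.0283594 = 81.3311 → code 81 (round).
Reconstructed: 2.2971094 V.
V_in − V_rec = 0.00939062 V = 9.391 mV.

9.391 mV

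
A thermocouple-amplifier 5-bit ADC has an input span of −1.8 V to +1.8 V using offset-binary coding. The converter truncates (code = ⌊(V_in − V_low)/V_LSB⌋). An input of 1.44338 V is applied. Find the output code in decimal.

Full-scale span = 3.6 V; LSB = 3.6/2^5 = 112.500 mV.
(1.44338 − (−1.8)) / 0.1125 = 28.830 LSBs.
Floor → code 28.

code 28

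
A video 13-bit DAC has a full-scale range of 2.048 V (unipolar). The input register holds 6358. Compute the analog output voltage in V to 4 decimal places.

1.5895 V

LSB = 2.048 V / 2^13 = 250.00 µV.
V_out = 0 + 6358 × 0.00025 V = 1.5895 V.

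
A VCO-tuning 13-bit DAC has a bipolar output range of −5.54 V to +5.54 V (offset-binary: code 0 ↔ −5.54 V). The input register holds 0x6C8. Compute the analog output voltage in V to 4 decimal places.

LSB = 11.08 V / 2^13 = 1.353 mV.
Code 0x6C8 = 1736 decimal.
V_out = (−5.54) + 1736 × 0.00135254 V = -3.19199 V.

-3.1920 V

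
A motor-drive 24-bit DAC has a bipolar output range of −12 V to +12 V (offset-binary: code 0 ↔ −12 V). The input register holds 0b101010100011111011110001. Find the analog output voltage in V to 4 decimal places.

3.9605 V

LSB = 24 V / 2^24 = 1.43 µV.
Code 0b101010100011111011110001 = 11157233 decimal.
V_out = (−12) + 11157233 × 1.43051e-06 V = 3.96055 V.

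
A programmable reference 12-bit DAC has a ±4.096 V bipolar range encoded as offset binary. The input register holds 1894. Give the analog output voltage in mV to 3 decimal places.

-308.000 mV

LSB = 8.192 V / 2^12 = 2.000 mV.
V_out = (−4.096) + 1894 × 0.002 V = -0.308 V.
= -308.000 mV.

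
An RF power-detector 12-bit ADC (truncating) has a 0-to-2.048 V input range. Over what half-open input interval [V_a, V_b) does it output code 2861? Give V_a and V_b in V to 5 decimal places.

LSB = 2.048/2^12 = 0.500 mV.
V_a = V_low + 2861·LSB = 1.4305 V; V_b = V_low + 2862·LSB = 1.431 V.

[1.43050 V, 1.43100 V)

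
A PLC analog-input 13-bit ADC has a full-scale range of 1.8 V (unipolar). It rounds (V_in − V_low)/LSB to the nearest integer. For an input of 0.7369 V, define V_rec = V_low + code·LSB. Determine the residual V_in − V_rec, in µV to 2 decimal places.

Step size: 1.8 V ÷ 2^13 = 219.73 µV.
(V_in − V_low)/LSB = (0.7369 − 0)/0.000219727 = 3353.7138 → code 3354 (round).
Code 3354 maps back to 0 + 3354×0.000219727 V = 0.73696289 V.
Difference: -6.28906e-05 V → -62.89 µV.

-62.89 µV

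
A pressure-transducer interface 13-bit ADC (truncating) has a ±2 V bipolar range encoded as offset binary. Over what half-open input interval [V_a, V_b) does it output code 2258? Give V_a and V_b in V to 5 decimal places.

LSB = 4/2^13 = 488.28 µV.
V_a = V_low + 2258·LSB = -0.897461 V; V_b = V_low + 2259·LSB = -0.896973 V.

[-0.89746 V, -0.89697 V)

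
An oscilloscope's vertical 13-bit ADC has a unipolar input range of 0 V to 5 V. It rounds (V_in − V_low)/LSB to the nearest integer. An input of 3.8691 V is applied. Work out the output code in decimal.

code 6339

LSB = 5 V / 8192 = 0.610 mV.
Input sits at 6339.133 steps above V_low.
round(6339.133) = 6339.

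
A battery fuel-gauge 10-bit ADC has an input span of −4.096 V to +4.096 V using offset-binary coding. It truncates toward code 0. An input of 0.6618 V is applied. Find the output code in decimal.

With 1024 levels over 8.192 V, one step is 8.000 mV.
Input sits at 594.725 steps above V_low.
⌊·⌋(594.725) = 594.

code 594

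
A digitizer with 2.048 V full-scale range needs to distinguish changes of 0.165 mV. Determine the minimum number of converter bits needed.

Number of steps required ≥ 2.048 V / 0.165 mV = 12412.12.
Need 2^N ≥ 12412.12; 2^13 = 8192, 2^14 = 16384.
Minimum N = 14.

14 bits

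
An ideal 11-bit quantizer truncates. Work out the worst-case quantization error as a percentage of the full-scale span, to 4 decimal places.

0.0488 %

Truncating → worst-case error = 1 LSB = V_FS/2^11, so 100/2048 = 0.0488281 % of full scale.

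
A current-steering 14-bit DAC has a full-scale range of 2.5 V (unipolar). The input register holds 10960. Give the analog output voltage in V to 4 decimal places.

LSB = 2.5 V / 2^14 = 152.59 µV.
V_out = 0 + 10960 × 0.000152588 V = 1.67236 V.

1.6724 V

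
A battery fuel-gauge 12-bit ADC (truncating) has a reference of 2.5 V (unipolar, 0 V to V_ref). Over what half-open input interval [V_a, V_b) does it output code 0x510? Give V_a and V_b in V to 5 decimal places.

LSB = 2.5/2^12 = 0.610 mV.
Code 0x510 = 1296 decimal.
V_a = V_low + 1296·LSB = 0.791016 V; V_b = V_low + 1297·LSB = 0.791626 V.

[0.79102 V, 0.79163 V)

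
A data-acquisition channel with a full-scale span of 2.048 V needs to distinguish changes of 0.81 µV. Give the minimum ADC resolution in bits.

Number of steps required ≥ 2.048 V / 0.81 µV = 2528395.06.
Need 2^N ≥ 2528395.06; 2^21 = 2097152, 2^22 = 4194304.
Minimum N = 22.

22 bits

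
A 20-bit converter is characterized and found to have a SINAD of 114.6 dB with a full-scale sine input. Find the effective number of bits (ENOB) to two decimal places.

ENOB = (SINAD − 1.76) / 6.02 = (114.6 − 1.76)/6.02 = 18.744.

18.74 bits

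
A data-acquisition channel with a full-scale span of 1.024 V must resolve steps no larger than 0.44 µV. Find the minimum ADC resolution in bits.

22 bits

Number of steps required ≥ 1.024 V / 0.44 µV = 2327272.73.
Need 2^N ≥ 2327272.73; 2^21 = 2097152, 2^22 = 4194304.
Minimum N = 22.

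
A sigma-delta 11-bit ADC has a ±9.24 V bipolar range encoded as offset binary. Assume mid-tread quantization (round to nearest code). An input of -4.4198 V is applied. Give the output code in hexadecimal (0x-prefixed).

Full-scale span = 18.48 V; LSB = 18.48/2^11 = 9.023 mV.
Input sits at 534.187 steps above V_low.
So the output code is 534.
In hexadecimal (0x-prefixed): 0x216.

code 0x216 (decimal 534)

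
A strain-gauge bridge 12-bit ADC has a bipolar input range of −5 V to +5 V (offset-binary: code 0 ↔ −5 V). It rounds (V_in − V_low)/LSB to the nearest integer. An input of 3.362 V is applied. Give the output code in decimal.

Full-scale span = 10 V; LSB = 10/2^12 = 2.441 mV.
Input sits at 3425.075 steps above V_low.
round(3425.075) = 3425.

code 3425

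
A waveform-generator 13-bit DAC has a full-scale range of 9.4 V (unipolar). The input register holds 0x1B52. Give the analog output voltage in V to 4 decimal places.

LSB = 9.4 V / 2^13 = 1.147 mV.
Code 0x1B52 = 6994 decimal.
V_out = 0 + 6994 × 0.00114746 V = 8.02534 V.

8.0253 V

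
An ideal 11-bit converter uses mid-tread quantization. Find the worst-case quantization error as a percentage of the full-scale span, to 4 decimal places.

Rounding → worst-case error = ½ LSB = V_FS/2^12, so 100/4096 = 0.0244141 % of full scale.

0.0244 %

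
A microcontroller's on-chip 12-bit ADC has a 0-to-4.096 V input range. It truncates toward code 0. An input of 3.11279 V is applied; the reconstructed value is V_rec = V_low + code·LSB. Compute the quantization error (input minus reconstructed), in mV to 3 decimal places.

0.790 mV

LSB = 4.096/2^12 = 1.000 mV.
(3.11279 − 0)/0.001 = 3112.7900; ⌊·⌋ gives code 3112.
Reconstructed: 3.112 V.
Difference: 0.00079 V → 0.790 mV.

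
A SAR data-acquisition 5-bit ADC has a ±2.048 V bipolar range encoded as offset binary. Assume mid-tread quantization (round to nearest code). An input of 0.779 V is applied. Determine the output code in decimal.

LSB = 4.096 V / 32 = 128.000 mV.
(0.779 − (−2.048)) / 0.128 = 22.086 LSBs.
Round → code 22.

code 22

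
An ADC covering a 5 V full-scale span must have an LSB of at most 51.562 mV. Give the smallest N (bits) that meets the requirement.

Number of steps required ≥ 5 V / 51.562 mV = 96.97.
Need 2^N ≥ 96.97; 2^6 = 64, 2^7 = 128.
Minimum N = 7.

7 bits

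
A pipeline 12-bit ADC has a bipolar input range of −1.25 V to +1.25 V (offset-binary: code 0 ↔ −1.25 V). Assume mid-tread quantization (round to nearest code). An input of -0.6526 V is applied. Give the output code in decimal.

With 4096 levels over 2.5 V, one step is 0.610 mV.
(-0.6526 − (−1.25)) / 0.000610352 = 978.780 LSBs.
So the output code is 979.

code 979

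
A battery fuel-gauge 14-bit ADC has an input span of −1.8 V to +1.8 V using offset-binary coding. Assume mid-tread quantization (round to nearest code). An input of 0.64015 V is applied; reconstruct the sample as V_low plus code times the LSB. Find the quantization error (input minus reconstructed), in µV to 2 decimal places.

86.52 µV

Step size: 3.6 V ÷ 2^14 = 219.73 µV.
(V_in − V_low)/LSB = (0.64015 − (−1.8))/0.000219727 = 11105.3938 → code 11105 (round).
V_rec = (−1.8) + 11105·0.000219727 = 0.64006348 V.
Difference: 8.65234e-05 V → 86.52 µV.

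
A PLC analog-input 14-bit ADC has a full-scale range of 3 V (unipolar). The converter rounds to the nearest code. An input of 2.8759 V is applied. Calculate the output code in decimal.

code 15706

With 16384 levels over 3 V, one step is 183.11 µV.
Input sits at 15706.249 steps above V_low.
round(15706.249) = 15706.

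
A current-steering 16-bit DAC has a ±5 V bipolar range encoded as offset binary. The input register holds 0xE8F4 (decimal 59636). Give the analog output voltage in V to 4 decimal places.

4.0997 V

LSB = 10 V / 2^16 = 152.59 µV.
Code 0xE8F4 = 59636 decimal.
V_out = (−5) + 59636 × 0.000152588 V = 4.09973 V.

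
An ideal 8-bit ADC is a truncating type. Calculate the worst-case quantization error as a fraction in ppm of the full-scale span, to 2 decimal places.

3906.25 ppm

Truncating → worst-case error = 1 LSB = V_FS/2^8, so 1e+06/256 = 3906.25 ppm of full scale.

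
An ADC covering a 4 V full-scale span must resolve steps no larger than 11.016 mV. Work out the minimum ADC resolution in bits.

9 bits

Number of steps required ≥ 4 V / 11.016 mV = 363.11.
Need 2^N ≥ 363.11; 2^8 = 256, 2^9 = 512.
Minimum N = 9.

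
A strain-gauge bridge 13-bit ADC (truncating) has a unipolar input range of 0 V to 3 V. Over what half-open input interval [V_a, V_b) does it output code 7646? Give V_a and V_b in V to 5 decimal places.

[2.80005 V, 2.80042 V)

LSB = 3/2^13 = 366.21 µV.
V_a = V_low + 7646·LSB = 2.80005 V; V_b = V_low + 7647·LSB = 2.80042 V.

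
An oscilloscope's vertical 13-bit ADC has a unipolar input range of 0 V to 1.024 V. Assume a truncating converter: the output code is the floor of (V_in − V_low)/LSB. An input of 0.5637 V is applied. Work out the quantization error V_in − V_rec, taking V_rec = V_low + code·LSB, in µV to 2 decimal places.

75.00 µV

One LSB is 1.024 V / 8192 = 125.00 µV.
Scaled input = 4509.6000 LSBs, so code = 4509.
V_rec = 0 + 4509·0.000125 = 0.563625 V.
Error = 0.5637 − 0.563625 = 7.5e-05 V = 75.00 µV.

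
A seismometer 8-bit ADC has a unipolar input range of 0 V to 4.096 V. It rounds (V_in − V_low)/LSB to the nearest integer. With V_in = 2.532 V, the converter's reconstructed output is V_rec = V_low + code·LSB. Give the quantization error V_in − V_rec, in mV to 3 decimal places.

4.000 mV

One LSB is 4.096 V / 256 = 16.000 mV.
(V_in − V_low)/LSB = (2.532 − 0)/0.016 = 158.2500 → code 158 (round).
Code 158 maps back to 0 + 158×0.016 V = 2.528 V.
V_in − V_rec = 0.004 V = 4.000 mV.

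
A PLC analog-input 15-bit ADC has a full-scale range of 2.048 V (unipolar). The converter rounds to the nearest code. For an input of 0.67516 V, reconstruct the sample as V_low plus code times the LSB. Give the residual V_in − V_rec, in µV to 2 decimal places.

-27.50 µV

LSB = 2.048/2^15 = 62.50 µV.
(0.67516 − 0)/6.25e-05 = 10802.5600; round gives code 10803.
Reconstructed: 0.6751875 V.
Difference: -2.75e-05 V → -27.50 µV.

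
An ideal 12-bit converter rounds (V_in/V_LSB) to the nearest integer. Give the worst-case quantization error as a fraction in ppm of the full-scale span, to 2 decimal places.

122.07 ppm

Rounding → worst-case error = ½ LSB = V_FS/2^13, so 1e+06/8192 = 122.07 ppm of full scale.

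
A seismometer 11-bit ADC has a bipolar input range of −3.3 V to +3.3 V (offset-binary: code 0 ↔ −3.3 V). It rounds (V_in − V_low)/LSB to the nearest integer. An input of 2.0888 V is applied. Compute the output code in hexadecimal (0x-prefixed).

code 0x688 (decimal 1672)

Full-scale span = 6.6 V; LSB = 6.6/2^11 = 3.223 mV.
(2.0888 − (−3.3)) / 0.00322266 = 1672.161 LSBs.
So the output code is 1672.
In hexadecimal (0x-prefixed): 0x688.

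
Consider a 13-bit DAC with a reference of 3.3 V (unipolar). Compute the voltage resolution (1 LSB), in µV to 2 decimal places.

402.83 µV

Full-scale span = 3.3 V.
LSB = 3.3 / 2^13 = 3.3 / 8192 = 0.000402832 V = 402.83 µV.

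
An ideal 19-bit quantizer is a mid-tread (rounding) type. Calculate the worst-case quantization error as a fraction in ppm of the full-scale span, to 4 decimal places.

Rounding → worst-case error = ½ LSB = V_FS/2^20, so 1e+06/1048576 = 0.953674 ppm of full scale.

0.9537 ppm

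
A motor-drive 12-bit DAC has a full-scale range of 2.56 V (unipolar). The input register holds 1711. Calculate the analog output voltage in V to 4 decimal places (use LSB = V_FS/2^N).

1.0694 V

LSB = 2.56 V / 2^12 = 0.625 mV.
V_out = 0 + 1711 × 0.000625 V = 1.06937 V.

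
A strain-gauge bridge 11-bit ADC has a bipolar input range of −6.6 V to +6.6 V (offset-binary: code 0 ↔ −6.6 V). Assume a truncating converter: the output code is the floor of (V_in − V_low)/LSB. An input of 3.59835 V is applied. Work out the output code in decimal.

LSB = 13.2 V / 2048 = 6.445 mV.
(V_in − V_low)/LSB = (3.59835 − (−6.6)) / 0.00644531 = 1582.289.
⌊·⌋(1582.289) = 1582.

code 1582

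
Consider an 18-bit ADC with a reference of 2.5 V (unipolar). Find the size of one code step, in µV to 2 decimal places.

Full-scale span = 2.5 V.
LSB = 2.5 / 2^18 = 2.5 / 262144 = 9.53674e-06 V = 9.54 µV.

9.54 µV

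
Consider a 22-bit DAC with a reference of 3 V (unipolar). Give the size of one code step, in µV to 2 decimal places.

0.72 µV

Full-scale span = 3 V.
LSB = 3 / 2^22 = 3 / 4194304 = 7.15256e-07 V = 0.72 µV.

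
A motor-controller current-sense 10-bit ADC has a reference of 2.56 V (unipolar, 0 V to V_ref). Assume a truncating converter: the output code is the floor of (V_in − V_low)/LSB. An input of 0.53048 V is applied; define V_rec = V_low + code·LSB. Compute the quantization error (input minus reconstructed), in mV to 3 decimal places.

LSB = 2.56/2^10 = 2.500 mV.
Scaled input = 212.1920 LSBs, so code = 212.
V_rec = 0 + 212·0.0025 = 0.53 V.
Difference: 0.00048 V → 0.480 mV.

0.480 mV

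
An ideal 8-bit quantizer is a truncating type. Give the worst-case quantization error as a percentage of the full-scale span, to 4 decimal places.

Truncating → worst-case error = 1 LSB = V_FS/2^8, so 100/256 = 0.390625 % of full scale.

0.3906 %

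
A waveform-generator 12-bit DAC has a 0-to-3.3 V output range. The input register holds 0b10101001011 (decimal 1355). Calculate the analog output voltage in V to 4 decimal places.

1.0917 V

LSB = 3.3 V / 2^12 = 0.806 mV.
Code 0b10101001011 = 1355 decimal.
V_out = 0 + 1355 × 0.000805664 V = 1.09167 V.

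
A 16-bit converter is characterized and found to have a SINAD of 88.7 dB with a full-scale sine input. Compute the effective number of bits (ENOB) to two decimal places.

ENOB = (SINAD − 1.76) / 6.02 = (88.7 − 1.76)/6.02 = 14.442.

14.44 bits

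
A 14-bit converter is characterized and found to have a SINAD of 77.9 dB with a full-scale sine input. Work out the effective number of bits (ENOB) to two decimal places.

ENOB = (SINAD − 1.76) / 6.02 = (77.9 − 1.76)/6.02 = 12.648.

12.65 bits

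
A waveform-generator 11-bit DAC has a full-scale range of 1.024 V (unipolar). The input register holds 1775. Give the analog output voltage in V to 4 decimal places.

0.8875 V

LSB = 1.024 V / 2^11 = 0.500 mV.
V_out = 0 + 1775 × 0.0005 V = 0.8875 V.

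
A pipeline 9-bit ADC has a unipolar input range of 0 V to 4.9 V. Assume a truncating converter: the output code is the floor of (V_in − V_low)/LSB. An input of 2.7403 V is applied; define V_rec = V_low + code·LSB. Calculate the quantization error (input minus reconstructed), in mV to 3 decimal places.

3.191 mV

One LSB is 4.9 V / 512 = 9.570 mV.
(2.7403 − 0)/0.00957031 = 286.3334; ⌊·⌋ gives code 286.
Code 286 maps back to 0 + 286×0.00957031 V = 2.7371094 V.
V_in − V_rec = 0.00319062 V = 3.191 mV.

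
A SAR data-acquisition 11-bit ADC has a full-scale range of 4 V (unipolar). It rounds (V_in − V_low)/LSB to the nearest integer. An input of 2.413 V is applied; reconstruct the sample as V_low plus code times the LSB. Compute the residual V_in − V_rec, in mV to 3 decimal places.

Step size: 4 V ÷ 2^11 = 1.953 mV.
(V_in − V_low)/LSB = (2.413 − 0)/0.00195312 = 1235.4560 → code 1235 (round).
Reconstructed: 2.4121094 V.
Error = 2.413 − 2.4121094 = 0.000890625 V = 0.891 mV.

0.891 mV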